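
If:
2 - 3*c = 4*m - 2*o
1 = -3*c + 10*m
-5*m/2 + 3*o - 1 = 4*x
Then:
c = 80*x/111 + 73/111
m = 8*x/37 + 11/37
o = 56*x/37 + 43/74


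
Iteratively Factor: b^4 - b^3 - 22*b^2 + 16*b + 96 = (b - 3)*(b^3 + 2*b^2 - 16*b - 32) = (b - 3)*(b + 2)*(b^2 - 16) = (b - 3)*(b + 2)*(b + 4)*(b - 4)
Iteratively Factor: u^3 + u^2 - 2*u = (u + 2)*(u^2 - u) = u*(u + 2)*(u - 1)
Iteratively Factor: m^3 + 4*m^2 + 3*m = (m)*(m^2 + 4*m + 3) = m*(m + 1)*(m + 3)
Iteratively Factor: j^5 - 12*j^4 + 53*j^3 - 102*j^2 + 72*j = (j)*(j^4 - 12*j^3 + 53*j^2 - 102*j + 72) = j*(j - 3)*(j^3 - 9*j^2 + 26*j - 24) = j*(j - 3)^2*(j^2 - 6*j + 8) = j*(j - 4)*(j - 3)^2*(j - 2)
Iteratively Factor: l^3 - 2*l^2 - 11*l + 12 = (l - 4)*(l^2 + 2*l - 3) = (l - 4)*(l + 3)*(l - 1)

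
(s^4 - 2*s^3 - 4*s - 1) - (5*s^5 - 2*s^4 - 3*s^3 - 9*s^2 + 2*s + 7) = -5*s^5 + 3*s^4 + s^3 + 9*s^2 - 6*s - 8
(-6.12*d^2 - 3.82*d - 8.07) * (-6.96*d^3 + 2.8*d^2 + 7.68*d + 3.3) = 42.5952*d^5 + 9.4512*d^4 - 1.53039999999999*d^3 - 72.1296*d^2 - 74.5836*d - 26.631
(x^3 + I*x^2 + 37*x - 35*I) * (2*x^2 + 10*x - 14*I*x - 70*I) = 2*x^5 + 10*x^4 - 12*I*x^4 + 88*x^3 - 60*I*x^3 + 440*x^2 - 588*I*x^2 - 490*x - 2940*I*x - 2450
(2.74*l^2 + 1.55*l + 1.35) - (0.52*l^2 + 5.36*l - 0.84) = 2.22*l^2 - 3.81*l + 2.19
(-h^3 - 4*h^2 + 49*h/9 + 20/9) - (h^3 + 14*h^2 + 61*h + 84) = -2*h^3 - 18*h^2 - 500*h/9 - 736/9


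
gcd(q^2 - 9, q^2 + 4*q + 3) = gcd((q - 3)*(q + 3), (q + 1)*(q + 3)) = q + 3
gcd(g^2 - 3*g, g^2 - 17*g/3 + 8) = g - 3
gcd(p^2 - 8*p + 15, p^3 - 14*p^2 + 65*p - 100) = p - 5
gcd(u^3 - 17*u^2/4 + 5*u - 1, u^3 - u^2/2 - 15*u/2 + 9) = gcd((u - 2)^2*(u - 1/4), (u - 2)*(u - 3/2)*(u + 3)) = u - 2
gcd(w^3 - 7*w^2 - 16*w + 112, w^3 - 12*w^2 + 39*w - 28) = w^2 - 11*w + 28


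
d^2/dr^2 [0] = 0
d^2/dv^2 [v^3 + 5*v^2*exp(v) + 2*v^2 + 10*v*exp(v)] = 5*v^2*exp(v) + 30*v*exp(v) + 6*v + 30*exp(v) + 4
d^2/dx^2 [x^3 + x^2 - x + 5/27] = 6*x + 2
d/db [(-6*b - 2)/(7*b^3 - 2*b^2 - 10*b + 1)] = 2*(42*b^3 + 15*b^2 - 4*b - 13)/(49*b^6 - 28*b^5 - 136*b^4 + 54*b^3 + 96*b^2 - 20*b + 1)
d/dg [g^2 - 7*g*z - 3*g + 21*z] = 2*g - 7*z - 3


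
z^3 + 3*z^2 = z^2*(z + 3)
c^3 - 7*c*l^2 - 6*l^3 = (c - 3*l)*(c + l)*(c + 2*l)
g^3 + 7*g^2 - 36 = (g - 2)*(g + 3)*(g + 6)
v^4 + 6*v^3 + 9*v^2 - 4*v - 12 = (v - 1)*(v + 2)^2*(v + 3)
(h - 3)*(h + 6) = h^2 + 3*h - 18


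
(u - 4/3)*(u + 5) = u^2 + 11*u/3 - 20/3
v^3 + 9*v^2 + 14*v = v*(v + 2)*(v + 7)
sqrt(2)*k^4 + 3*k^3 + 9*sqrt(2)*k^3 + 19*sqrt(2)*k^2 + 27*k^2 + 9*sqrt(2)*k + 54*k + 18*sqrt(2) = (k + 3)*(k + 6)*(k + sqrt(2))*(sqrt(2)*k + 1)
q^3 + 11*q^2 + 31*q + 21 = (q + 1)*(q + 3)*(q + 7)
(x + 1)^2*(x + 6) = x^3 + 8*x^2 + 13*x + 6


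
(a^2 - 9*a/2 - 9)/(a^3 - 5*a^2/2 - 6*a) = (a - 6)/(a*(a - 4))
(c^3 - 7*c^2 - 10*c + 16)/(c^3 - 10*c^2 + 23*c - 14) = (c^2 - 6*c - 16)/(c^2 - 9*c + 14)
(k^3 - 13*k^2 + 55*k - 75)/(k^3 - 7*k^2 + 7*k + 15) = (k - 5)/(k + 1)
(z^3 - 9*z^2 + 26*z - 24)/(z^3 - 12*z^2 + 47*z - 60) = (z - 2)/(z - 5)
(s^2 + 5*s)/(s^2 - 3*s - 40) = s/(s - 8)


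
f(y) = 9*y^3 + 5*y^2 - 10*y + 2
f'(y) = 27*y^2 + 10*y - 10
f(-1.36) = 2.21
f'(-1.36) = 26.34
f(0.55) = -0.49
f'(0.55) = 3.67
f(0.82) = 2.12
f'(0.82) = 16.35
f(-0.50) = 7.12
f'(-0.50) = -8.25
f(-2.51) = -83.72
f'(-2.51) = 135.00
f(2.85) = 222.45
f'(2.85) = 237.81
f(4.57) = 919.72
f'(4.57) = 599.59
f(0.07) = 1.33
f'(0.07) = -9.17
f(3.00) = 260.00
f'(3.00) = 263.00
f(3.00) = 260.00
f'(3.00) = 263.00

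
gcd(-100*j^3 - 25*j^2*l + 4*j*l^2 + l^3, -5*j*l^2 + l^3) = 5*j - l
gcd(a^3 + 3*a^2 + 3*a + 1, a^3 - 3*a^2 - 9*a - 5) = a^2 + 2*a + 1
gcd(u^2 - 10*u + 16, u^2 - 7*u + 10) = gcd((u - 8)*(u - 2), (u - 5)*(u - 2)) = u - 2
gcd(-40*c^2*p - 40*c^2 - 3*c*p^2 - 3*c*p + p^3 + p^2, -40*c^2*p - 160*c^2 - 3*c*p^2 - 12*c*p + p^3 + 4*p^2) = -40*c^2 - 3*c*p + p^2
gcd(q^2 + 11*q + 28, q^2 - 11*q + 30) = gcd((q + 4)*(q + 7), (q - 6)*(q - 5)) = 1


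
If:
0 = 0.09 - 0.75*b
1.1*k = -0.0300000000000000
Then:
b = 0.12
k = -0.03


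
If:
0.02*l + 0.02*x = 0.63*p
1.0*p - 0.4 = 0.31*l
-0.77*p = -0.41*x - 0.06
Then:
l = -1.47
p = -0.05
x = -0.25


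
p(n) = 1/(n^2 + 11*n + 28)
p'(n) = (-2*n - 11)/(n^2 + 11*n + 28)^2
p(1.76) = 0.02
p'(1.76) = -0.01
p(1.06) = 0.02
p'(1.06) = -0.01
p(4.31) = 0.01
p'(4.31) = -0.00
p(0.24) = 0.03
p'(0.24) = -0.01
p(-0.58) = 0.05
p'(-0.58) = -0.02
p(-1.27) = 0.06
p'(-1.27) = -0.03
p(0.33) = 0.03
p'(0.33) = -0.01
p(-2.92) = 0.23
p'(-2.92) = -0.27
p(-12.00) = 0.02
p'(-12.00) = 0.01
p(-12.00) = 0.02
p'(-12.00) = 0.01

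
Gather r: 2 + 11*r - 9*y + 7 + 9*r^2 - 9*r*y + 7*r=9*r^2 + r*(18 - 9*y) - 9*y + 9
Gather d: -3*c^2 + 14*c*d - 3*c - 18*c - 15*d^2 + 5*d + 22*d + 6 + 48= -3*c^2 - 21*c - 15*d^2 + d*(14*c + 27) + 54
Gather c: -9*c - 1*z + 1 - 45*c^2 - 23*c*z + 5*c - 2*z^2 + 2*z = -45*c^2 + c*(-23*z - 4) - 2*z^2 + z + 1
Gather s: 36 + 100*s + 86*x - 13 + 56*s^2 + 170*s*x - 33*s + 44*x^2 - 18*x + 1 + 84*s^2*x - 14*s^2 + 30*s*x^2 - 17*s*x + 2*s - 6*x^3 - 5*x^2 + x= s^2*(84*x + 42) + s*(30*x^2 + 153*x + 69) - 6*x^3 + 39*x^2 + 69*x + 24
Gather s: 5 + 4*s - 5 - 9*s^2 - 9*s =-9*s^2 - 5*s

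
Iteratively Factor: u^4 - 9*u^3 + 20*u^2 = (u)*(u^3 - 9*u^2 + 20*u) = u^2*(u^2 - 9*u + 20) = u^2*(u - 5)*(u - 4)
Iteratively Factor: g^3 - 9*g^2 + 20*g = (g)*(g^2 - 9*g + 20) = g*(g - 4)*(g - 5)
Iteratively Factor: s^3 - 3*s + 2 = (s + 2)*(s^2 - 2*s + 1) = (s - 1)*(s + 2)*(s - 1)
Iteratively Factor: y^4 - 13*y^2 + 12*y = (y + 4)*(y^3 - 4*y^2 + 3*y) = (y - 1)*(y + 4)*(y^2 - 3*y) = (y - 3)*(y - 1)*(y + 4)*(y)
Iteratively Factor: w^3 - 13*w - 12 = (w - 4)*(w^2 + 4*w + 3) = (w - 4)*(w + 1)*(w + 3)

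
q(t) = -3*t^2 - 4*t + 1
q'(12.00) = -76.00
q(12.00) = -479.00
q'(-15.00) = 86.00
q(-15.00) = -614.00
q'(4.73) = -32.38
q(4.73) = -85.04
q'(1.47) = -12.82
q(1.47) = -11.36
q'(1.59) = -13.54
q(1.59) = -12.94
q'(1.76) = -14.56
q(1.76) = -15.33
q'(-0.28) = -2.32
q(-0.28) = 1.88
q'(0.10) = -4.60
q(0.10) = 0.57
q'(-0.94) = 1.64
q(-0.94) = 2.11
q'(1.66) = -13.96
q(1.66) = -13.91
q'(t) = -6*t - 4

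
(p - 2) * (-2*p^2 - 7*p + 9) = -2*p^3 - 3*p^2 + 23*p - 18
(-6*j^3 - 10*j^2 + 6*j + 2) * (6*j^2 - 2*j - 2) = -36*j^5 - 48*j^4 + 68*j^3 + 20*j^2 - 16*j - 4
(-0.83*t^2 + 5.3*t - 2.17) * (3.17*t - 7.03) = -2.6311*t^3 + 22.6359*t^2 - 44.1379*t + 15.2551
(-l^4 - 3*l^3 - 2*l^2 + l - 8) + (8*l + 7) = -l^4 - 3*l^3 - 2*l^2 + 9*l - 1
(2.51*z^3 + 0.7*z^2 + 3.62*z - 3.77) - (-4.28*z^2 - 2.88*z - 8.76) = 2.51*z^3 + 4.98*z^2 + 6.5*z + 4.99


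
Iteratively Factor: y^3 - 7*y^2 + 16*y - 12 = (y - 3)*(y^2 - 4*y + 4) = (y - 3)*(y - 2)*(y - 2)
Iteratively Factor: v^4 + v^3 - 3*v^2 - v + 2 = (v + 1)*(v^3 - 3*v + 2) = (v - 1)*(v + 1)*(v^2 + v - 2) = (v - 1)*(v + 1)*(v + 2)*(v - 1)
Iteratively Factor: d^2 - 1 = (d + 1)*(d - 1)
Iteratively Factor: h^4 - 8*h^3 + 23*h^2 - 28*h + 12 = (h - 3)*(h^3 - 5*h^2 + 8*h - 4) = (h - 3)*(h - 1)*(h^2 - 4*h + 4) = (h - 3)*(h - 2)*(h - 1)*(h - 2)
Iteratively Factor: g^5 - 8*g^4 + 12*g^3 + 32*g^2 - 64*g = (g - 4)*(g^4 - 4*g^3 - 4*g^2 + 16*g) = (g - 4)*(g - 2)*(g^3 - 2*g^2 - 8*g) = (g - 4)*(g - 2)*(g + 2)*(g^2 - 4*g) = (g - 4)^2*(g - 2)*(g + 2)*(g)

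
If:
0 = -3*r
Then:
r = 0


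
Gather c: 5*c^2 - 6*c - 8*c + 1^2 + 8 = 5*c^2 - 14*c + 9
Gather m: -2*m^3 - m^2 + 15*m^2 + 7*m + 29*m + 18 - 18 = -2*m^3 + 14*m^2 + 36*m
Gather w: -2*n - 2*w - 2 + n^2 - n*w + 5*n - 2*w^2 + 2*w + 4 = n^2 - n*w + 3*n - 2*w^2 + 2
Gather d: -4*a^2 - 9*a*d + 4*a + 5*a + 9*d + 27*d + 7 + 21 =-4*a^2 + 9*a + d*(36 - 9*a) + 28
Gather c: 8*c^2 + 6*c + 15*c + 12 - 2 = 8*c^2 + 21*c + 10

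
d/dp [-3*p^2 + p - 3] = 1 - 6*p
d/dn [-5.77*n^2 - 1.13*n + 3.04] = -11.54*n - 1.13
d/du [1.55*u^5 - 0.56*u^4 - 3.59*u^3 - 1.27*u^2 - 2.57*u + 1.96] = 7.75*u^4 - 2.24*u^3 - 10.77*u^2 - 2.54*u - 2.57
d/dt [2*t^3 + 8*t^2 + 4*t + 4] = 6*t^2 + 16*t + 4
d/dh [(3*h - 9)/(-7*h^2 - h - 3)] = 3*(-7*h^2 - h + (h - 3)*(14*h + 1) - 3)/(7*h^2 + h + 3)^2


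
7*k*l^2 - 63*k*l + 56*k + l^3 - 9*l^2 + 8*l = (7*k + l)*(l - 8)*(l - 1)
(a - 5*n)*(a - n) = a^2 - 6*a*n + 5*n^2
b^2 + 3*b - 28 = (b - 4)*(b + 7)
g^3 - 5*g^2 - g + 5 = (g - 5)*(g - 1)*(g + 1)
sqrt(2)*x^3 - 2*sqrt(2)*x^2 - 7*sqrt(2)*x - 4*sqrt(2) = (x - 4)*(x + 1)*(sqrt(2)*x + sqrt(2))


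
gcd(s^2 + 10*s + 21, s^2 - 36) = 1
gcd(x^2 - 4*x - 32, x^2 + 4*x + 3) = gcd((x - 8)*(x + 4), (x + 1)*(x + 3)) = 1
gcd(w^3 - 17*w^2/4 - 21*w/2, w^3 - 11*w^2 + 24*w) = w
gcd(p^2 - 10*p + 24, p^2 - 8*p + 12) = p - 6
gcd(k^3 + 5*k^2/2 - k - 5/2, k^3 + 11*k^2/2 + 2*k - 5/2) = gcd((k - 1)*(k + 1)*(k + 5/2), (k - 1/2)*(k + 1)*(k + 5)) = k + 1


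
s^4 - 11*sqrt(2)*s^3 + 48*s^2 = s^2*(s - 8*sqrt(2))*(s - 3*sqrt(2))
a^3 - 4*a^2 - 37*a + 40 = (a - 8)*(a - 1)*(a + 5)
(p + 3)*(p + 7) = p^2 + 10*p + 21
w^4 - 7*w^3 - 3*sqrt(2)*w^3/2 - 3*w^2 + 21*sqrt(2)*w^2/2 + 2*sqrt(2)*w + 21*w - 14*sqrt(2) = (w - 7)*(w - 2*sqrt(2))*(w - sqrt(2)/2)*(w + sqrt(2))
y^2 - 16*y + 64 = (y - 8)^2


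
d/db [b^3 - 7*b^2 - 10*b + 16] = 3*b^2 - 14*b - 10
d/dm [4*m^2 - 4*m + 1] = 8*m - 4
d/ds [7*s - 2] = 7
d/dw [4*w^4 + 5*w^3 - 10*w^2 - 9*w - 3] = 16*w^3 + 15*w^2 - 20*w - 9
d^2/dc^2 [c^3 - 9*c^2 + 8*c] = 6*c - 18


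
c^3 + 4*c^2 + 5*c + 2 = (c + 1)^2*(c + 2)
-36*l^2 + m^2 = (-6*l + m)*(6*l + m)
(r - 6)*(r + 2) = r^2 - 4*r - 12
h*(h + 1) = h^2 + h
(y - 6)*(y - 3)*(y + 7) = y^3 - 2*y^2 - 45*y + 126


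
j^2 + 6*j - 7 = (j - 1)*(j + 7)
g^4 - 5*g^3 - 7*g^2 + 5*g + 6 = (g - 6)*(g - 1)*(g + 1)^2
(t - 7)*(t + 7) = t^2 - 49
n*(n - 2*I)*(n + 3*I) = n^3 + I*n^2 + 6*n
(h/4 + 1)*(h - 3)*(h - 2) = h^3/4 - h^2/4 - 7*h/2 + 6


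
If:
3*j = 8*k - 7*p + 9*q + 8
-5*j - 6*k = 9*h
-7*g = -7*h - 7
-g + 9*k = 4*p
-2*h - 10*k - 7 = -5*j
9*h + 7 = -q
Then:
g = 6260/22719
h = -16459/22719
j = 9325/7573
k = 1376/22719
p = 1531/22719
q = -3634/7573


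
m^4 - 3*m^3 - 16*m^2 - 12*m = m*(m - 6)*(m + 1)*(m + 2)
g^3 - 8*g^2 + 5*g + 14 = (g - 7)*(g - 2)*(g + 1)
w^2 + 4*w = w*(w + 4)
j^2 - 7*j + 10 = (j - 5)*(j - 2)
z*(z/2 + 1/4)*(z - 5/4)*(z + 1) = z^4/2 + z^3/8 - 11*z^2/16 - 5*z/16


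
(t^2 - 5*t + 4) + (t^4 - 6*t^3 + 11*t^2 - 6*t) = t^4 - 6*t^3 + 12*t^2 - 11*t + 4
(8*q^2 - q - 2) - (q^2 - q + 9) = 7*q^2 - 11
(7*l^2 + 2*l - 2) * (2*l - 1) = 14*l^3 - 3*l^2 - 6*l + 2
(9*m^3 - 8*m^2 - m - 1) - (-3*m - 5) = 9*m^3 - 8*m^2 + 2*m + 4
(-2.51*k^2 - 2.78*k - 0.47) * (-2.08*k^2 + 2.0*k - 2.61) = 5.2208*k^4 + 0.7624*k^3 + 1.9687*k^2 + 6.3158*k + 1.2267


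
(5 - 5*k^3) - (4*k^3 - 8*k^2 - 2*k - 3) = -9*k^3 + 8*k^2 + 2*k + 8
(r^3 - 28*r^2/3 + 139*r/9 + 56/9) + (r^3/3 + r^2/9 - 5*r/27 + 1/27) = 4*r^3/3 - 83*r^2/9 + 412*r/27 + 169/27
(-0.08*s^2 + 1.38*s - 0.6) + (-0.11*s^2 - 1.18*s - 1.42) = -0.19*s^2 + 0.2*s - 2.02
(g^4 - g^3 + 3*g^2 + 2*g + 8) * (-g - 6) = -g^5 - 5*g^4 + 3*g^3 - 20*g^2 - 20*g - 48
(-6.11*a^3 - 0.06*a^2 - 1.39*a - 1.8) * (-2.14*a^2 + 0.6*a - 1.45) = 13.0754*a^5 - 3.5376*a^4 + 11.7981*a^3 + 3.105*a^2 + 0.9355*a + 2.61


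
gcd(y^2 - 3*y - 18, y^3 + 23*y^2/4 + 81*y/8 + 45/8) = y + 3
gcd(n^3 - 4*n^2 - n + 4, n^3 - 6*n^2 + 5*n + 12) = n^2 - 3*n - 4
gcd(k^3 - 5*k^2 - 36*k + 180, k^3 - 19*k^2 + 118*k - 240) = k^2 - 11*k + 30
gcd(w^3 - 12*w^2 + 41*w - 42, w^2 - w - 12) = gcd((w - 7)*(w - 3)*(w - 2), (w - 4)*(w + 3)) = 1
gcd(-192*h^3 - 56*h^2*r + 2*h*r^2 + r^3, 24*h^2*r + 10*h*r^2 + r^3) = 24*h^2 + 10*h*r + r^2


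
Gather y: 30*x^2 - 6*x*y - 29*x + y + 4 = 30*x^2 - 29*x + y*(1 - 6*x) + 4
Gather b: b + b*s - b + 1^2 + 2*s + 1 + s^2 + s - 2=b*s + s^2 + 3*s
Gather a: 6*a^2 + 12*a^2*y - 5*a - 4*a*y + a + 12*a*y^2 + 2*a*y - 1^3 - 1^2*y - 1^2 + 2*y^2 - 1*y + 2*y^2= a^2*(12*y + 6) + a*(12*y^2 - 2*y - 4) + 4*y^2 - 2*y - 2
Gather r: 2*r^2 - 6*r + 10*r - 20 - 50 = 2*r^2 + 4*r - 70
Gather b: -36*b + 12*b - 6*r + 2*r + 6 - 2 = -24*b - 4*r + 4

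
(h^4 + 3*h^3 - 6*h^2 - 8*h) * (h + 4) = h^5 + 7*h^4 + 6*h^3 - 32*h^2 - 32*h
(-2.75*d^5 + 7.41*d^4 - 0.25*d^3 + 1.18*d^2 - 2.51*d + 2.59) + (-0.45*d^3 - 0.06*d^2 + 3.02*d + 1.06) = -2.75*d^5 + 7.41*d^4 - 0.7*d^3 + 1.12*d^2 + 0.51*d + 3.65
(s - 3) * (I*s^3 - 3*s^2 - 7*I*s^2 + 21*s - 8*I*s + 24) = I*s^4 - 3*s^3 - 10*I*s^3 + 30*s^2 + 13*I*s^2 - 39*s + 24*I*s - 72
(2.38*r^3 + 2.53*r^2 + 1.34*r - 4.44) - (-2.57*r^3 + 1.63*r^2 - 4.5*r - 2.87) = 4.95*r^3 + 0.9*r^2 + 5.84*r - 1.57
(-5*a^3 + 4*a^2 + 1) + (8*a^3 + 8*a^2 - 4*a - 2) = 3*a^3 + 12*a^2 - 4*a - 1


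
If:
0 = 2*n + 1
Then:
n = -1/2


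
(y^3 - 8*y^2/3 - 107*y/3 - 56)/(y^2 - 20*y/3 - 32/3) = (3*y^2 + 16*y + 21)/(3*y + 4)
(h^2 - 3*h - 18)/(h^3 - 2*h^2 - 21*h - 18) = 1/(h + 1)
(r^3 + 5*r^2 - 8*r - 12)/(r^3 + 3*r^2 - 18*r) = (r^2 - r - 2)/(r*(r - 3))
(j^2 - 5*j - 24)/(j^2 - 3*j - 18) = (j - 8)/(j - 6)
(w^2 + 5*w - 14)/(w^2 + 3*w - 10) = (w + 7)/(w + 5)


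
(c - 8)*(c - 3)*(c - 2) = c^3 - 13*c^2 + 46*c - 48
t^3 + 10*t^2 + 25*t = t*(t + 5)^2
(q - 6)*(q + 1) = q^2 - 5*q - 6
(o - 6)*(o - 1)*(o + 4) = o^3 - 3*o^2 - 22*o + 24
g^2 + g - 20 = (g - 4)*(g + 5)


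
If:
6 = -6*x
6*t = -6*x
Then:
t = 1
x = -1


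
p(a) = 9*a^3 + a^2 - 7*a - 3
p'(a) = 27*a^2 + 2*a - 7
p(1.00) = 0.00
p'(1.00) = 22.00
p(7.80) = 4274.21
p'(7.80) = 1651.28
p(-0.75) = -0.98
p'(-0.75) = 6.69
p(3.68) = 433.31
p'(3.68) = 366.00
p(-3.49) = -348.97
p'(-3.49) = 314.88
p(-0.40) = -0.62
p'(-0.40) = -3.48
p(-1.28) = -11.28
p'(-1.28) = 34.68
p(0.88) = -2.25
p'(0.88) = 15.67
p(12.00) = 15609.00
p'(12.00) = 3905.00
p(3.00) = 228.00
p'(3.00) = 242.00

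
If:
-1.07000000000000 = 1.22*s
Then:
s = -0.88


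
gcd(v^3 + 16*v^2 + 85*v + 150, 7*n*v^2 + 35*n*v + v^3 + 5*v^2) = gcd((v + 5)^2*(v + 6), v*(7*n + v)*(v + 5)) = v + 5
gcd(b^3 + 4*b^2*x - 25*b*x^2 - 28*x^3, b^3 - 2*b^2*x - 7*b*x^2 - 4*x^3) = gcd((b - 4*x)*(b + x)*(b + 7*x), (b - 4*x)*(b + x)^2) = -b^2 + 3*b*x + 4*x^2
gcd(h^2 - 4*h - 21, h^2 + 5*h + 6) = h + 3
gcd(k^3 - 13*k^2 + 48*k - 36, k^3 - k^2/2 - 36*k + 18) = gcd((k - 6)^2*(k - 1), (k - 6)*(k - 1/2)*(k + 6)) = k - 6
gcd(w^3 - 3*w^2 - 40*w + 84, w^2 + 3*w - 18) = w + 6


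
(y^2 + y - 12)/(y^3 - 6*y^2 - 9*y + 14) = (y^2 + y - 12)/(y^3 - 6*y^2 - 9*y + 14)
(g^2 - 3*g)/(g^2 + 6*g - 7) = g*(g - 3)/(g^2 + 6*g - 7)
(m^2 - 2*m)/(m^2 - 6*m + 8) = m/(m - 4)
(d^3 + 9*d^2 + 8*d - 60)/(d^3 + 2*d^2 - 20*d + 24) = (d + 5)/(d - 2)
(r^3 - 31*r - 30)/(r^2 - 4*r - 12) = (r^2 + 6*r + 5)/(r + 2)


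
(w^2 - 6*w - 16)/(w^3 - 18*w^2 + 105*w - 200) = (w + 2)/(w^2 - 10*w + 25)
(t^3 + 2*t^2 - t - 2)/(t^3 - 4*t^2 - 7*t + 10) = (t + 1)/(t - 5)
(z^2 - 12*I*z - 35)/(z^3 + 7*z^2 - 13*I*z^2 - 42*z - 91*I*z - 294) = (z - 5*I)/(z^2 + z*(7 - 6*I) - 42*I)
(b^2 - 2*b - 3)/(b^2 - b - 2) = (b - 3)/(b - 2)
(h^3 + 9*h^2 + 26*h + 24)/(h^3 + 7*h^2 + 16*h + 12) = (h + 4)/(h + 2)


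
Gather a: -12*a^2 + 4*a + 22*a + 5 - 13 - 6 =-12*a^2 + 26*a - 14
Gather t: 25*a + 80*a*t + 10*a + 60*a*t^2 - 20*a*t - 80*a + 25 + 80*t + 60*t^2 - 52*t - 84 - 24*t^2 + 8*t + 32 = -45*a + t^2*(60*a + 36) + t*(60*a + 36) - 27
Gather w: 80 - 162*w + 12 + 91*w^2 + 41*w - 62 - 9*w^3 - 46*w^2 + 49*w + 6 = -9*w^3 + 45*w^2 - 72*w + 36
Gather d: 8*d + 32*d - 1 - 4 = 40*d - 5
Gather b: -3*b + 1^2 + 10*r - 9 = -3*b + 10*r - 8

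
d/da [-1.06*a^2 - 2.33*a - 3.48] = -2.12*a - 2.33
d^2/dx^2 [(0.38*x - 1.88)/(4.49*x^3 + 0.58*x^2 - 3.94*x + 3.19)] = (45.965028*x^5 - 448.87428*x^4 - 64.633816*x^3 + 130.44204*x^2 + 183.123168*x - 41.859848)/(90.518849*x^9 + 35.078574*x^8 - 233.761074*x^7 + 131.563981*x^6 + 254.971032*x^5 - 308.367672*x^4 + 32.170355*x^3 + 166.267266*x^2 - 120.281502*x + 32.461759)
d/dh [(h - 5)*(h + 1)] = 2*h - 4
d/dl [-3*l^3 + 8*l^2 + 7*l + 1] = -9*l^2 + 16*l + 7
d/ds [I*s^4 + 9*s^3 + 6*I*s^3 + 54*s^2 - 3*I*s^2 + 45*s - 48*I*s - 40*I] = 4*I*s^3 + s^2*(27 + 18*I) + 6*s*(18 - I) + 45 - 48*I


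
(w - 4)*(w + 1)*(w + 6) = w^3 + 3*w^2 - 22*w - 24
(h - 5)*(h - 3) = h^2 - 8*h + 15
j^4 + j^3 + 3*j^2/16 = j^2*(j + 1/4)*(j + 3/4)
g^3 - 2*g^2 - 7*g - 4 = (g - 4)*(g + 1)^2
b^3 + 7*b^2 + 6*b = b*(b + 1)*(b + 6)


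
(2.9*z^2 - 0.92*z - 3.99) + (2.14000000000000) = 2.9*z^2 - 0.92*z - 1.85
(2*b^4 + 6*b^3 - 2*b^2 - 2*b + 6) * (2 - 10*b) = -20*b^5 - 56*b^4 + 32*b^3 + 16*b^2 - 64*b + 12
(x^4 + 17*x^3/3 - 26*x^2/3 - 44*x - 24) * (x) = x^5 + 17*x^4/3 - 26*x^3/3 - 44*x^2 - 24*x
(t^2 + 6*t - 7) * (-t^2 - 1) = -t^4 - 6*t^3 + 6*t^2 - 6*t + 7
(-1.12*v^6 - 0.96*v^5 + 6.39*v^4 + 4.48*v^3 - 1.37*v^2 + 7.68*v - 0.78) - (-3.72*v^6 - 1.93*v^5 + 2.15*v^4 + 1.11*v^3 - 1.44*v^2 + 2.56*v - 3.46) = 2.6*v^6 + 0.97*v^5 + 4.24*v^4 + 3.37*v^3 + 0.0699999999999998*v^2 + 5.12*v + 2.68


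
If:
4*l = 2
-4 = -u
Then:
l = 1/2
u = 4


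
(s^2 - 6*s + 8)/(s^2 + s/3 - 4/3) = 3*(s^2 - 6*s + 8)/(3*s^2 + s - 4)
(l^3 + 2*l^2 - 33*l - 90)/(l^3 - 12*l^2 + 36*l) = (l^2 + 8*l + 15)/(l*(l - 6))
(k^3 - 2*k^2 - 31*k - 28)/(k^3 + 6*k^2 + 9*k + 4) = (k - 7)/(k + 1)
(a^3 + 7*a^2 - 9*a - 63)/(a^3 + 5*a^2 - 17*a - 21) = (a + 3)/(a + 1)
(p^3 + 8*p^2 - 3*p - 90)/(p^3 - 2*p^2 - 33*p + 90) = (p + 5)/(p - 5)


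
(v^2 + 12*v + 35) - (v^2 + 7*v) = 5*v + 35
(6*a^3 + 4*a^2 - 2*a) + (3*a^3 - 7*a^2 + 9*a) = 9*a^3 - 3*a^2 + 7*a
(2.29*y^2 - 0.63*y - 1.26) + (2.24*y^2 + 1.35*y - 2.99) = 4.53*y^2 + 0.72*y - 4.25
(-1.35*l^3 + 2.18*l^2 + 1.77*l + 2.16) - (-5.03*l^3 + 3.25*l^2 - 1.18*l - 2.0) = 3.68*l^3 - 1.07*l^2 + 2.95*l + 4.16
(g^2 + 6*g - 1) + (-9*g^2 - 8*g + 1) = -8*g^2 - 2*g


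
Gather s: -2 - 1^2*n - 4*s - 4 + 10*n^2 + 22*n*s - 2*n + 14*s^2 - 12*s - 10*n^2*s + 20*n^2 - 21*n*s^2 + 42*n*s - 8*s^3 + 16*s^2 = 30*n^2 - 3*n - 8*s^3 + s^2*(30 - 21*n) + s*(-10*n^2 + 64*n - 16) - 6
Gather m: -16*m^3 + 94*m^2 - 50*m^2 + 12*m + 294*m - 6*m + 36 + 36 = -16*m^3 + 44*m^2 + 300*m + 72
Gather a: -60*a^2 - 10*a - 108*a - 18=-60*a^2 - 118*a - 18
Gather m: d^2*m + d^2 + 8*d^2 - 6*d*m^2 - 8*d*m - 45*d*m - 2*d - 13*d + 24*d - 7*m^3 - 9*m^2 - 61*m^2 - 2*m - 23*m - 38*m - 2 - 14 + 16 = 9*d^2 + 9*d - 7*m^3 + m^2*(-6*d - 70) + m*(d^2 - 53*d - 63)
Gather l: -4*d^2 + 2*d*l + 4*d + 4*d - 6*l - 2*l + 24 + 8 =-4*d^2 + 8*d + l*(2*d - 8) + 32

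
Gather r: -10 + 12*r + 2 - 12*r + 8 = 0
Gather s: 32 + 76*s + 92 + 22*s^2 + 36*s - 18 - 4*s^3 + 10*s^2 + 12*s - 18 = -4*s^3 + 32*s^2 + 124*s + 88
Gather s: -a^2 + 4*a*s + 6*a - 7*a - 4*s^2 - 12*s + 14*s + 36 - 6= -a^2 - a - 4*s^2 + s*(4*a + 2) + 30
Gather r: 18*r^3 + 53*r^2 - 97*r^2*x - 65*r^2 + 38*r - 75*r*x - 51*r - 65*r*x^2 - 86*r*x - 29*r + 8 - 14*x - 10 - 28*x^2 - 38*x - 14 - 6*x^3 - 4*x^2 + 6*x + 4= 18*r^3 + r^2*(-97*x - 12) + r*(-65*x^2 - 161*x - 42) - 6*x^3 - 32*x^2 - 46*x - 12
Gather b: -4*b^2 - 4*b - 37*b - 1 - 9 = -4*b^2 - 41*b - 10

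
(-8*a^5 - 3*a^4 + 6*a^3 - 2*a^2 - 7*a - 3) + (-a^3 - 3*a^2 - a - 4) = -8*a^5 - 3*a^4 + 5*a^3 - 5*a^2 - 8*a - 7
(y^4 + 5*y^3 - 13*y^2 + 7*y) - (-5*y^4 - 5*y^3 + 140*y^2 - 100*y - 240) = 6*y^4 + 10*y^3 - 153*y^2 + 107*y + 240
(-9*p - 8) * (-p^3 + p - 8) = 9*p^4 + 8*p^3 - 9*p^2 + 64*p + 64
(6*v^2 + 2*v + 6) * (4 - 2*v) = -12*v^3 + 20*v^2 - 4*v + 24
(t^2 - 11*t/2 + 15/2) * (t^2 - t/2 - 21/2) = t^4 - 6*t^3 - t^2/4 + 54*t - 315/4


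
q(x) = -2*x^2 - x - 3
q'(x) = -4*x - 1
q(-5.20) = -51.88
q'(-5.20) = 19.80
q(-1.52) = -6.10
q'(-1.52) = 5.08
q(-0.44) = -2.95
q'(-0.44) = 0.76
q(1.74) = -10.80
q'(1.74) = -7.96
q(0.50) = -4.00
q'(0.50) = -3.00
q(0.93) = -5.66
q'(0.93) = -4.72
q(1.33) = -7.87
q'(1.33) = -6.32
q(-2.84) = -16.29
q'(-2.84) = 10.36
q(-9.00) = -156.00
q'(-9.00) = 35.00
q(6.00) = -81.00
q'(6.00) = -25.00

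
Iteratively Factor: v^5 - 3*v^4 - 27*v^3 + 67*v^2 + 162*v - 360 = (v - 5)*(v^4 + 2*v^3 - 17*v^2 - 18*v + 72) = (v - 5)*(v + 4)*(v^3 - 2*v^2 - 9*v + 18) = (v - 5)*(v + 3)*(v + 4)*(v^2 - 5*v + 6) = (v - 5)*(v - 3)*(v + 3)*(v + 4)*(v - 2)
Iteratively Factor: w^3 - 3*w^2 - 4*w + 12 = (w - 2)*(w^2 - w - 6) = (w - 2)*(w + 2)*(w - 3)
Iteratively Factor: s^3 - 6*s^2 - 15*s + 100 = (s - 5)*(s^2 - s - 20) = (s - 5)*(s + 4)*(s - 5)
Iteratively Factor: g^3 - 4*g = (g)*(g^2 - 4) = g*(g - 2)*(g + 2)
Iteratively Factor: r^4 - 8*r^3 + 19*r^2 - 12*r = (r - 4)*(r^3 - 4*r^2 + 3*r) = (r - 4)*(r - 1)*(r^2 - 3*r) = (r - 4)*(r - 3)*(r - 1)*(r)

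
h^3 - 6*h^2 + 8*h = h*(h - 4)*(h - 2)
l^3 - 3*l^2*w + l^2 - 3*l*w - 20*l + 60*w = (l - 4)*(l + 5)*(l - 3*w)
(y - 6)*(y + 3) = y^2 - 3*y - 18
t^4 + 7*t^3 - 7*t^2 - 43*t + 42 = (t - 2)*(t - 1)*(t + 3)*(t + 7)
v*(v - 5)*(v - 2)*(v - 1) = v^4 - 8*v^3 + 17*v^2 - 10*v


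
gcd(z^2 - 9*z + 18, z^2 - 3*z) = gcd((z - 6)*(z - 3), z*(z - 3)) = z - 3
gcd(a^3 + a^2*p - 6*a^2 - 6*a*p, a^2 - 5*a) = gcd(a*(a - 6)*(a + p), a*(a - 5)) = a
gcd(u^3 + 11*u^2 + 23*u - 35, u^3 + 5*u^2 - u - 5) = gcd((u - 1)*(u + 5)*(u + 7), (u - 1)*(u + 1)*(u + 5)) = u^2 + 4*u - 5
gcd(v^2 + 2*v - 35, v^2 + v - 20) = 1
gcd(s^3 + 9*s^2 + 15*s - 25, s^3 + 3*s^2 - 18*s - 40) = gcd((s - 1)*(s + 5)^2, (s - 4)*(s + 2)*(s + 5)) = s + 5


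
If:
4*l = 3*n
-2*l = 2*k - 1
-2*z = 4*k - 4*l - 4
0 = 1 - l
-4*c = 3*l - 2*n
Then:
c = -1/12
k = -1/2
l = 1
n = 4/3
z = 5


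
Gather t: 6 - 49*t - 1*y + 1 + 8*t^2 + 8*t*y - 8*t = 8*t^2 + t*(8*y - 57) - y + 7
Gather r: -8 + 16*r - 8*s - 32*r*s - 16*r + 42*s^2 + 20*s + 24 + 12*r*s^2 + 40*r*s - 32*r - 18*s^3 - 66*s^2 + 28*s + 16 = r*(12*s^2 + 8*s - 32) - 18*s^3 - 24*s^2 + 40*s + 32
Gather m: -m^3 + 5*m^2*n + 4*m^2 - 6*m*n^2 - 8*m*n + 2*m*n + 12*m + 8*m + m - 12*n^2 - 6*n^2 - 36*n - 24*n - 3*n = -m^3 + m^2*(5*n + 4) + m*(-6*n^2 - 6*n + 21) - 18*n^2 - 63*n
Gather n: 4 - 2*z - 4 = -2*z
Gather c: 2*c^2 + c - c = 2*c^2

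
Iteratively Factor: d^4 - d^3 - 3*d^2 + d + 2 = (d + 1)*(d^3 - 2*d^2 - d + 2) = (d - 1)*(d + 1)*(d^2 - d - 2) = (d - 2)*(d - 1)*(d + 1)*(d + 1)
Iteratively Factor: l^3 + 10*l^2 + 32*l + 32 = (l + 4)*(l^2 + 6*l + 8) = (l + 2)*(l + 4)*(l + 4)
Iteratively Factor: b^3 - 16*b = (b + 4)*(b^2 - 4*b) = (b - 4)*(b + 4)*(b)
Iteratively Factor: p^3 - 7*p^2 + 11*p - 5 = (p - 1)*(p^2 - 6*p + 5) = (p - 5)*(p - 1)*(p - 1)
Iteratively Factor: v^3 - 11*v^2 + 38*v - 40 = (v - 2)*(v^2 - 9*v + 20) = (v - 4)*(v - 2)*(v - 5)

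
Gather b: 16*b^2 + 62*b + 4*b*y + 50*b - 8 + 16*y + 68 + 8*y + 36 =16*b^2 + b*(4*y + 112) + 24*y + 96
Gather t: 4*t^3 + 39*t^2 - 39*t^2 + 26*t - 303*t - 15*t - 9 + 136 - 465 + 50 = 4*t^3 - 292*t - 288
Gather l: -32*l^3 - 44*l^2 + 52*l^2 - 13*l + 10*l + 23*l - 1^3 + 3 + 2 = -32*l^3 + 8*l^2 + 20*l + 4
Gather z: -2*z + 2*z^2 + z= 2*z^2 - z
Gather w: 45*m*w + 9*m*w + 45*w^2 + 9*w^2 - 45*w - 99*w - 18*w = 54*w^2 + w*(54*m - 162)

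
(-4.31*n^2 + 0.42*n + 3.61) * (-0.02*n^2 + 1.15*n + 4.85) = 0.0862*n^4 - 4.9649*n^3 - 20.4927*n^2 + 6.1885*n + 17.5085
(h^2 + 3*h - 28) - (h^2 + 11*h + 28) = -8*h - 56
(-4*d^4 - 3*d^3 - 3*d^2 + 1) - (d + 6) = -4*d^4 - 3*d^3 - 3*d^2 - d - 5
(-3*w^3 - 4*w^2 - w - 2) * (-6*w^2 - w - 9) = 18*w^5 + 27*w^4 + 37*w^3 + 49*w^2 + 11*w + 18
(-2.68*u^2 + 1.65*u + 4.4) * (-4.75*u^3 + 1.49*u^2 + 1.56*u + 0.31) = 12.73*u^5 - 11.8307*u^4 - 22.6223*u^3 + 8.2992*u^2 + 7.3755*u + 1.364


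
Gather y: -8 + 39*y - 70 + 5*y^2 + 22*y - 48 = 5*y^2 + 61*y - 126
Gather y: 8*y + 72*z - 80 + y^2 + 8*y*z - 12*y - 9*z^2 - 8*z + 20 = y^2 + y*(8*z - 4) - 9*z^2 + 64*z - 60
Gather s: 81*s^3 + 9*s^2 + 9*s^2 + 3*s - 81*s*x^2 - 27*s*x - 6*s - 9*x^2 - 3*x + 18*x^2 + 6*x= 81*s^3 + 18*s^2 + s*(-81*x^2 - 27*x - 3) + 9*x^2 + 3*x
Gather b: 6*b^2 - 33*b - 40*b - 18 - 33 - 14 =6*b^2 - 73*b - 65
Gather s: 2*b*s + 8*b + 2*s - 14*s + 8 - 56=8*b + s*(2*b - 12) - 48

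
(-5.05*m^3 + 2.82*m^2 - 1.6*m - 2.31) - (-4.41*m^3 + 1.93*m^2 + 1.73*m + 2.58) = -0.64*m^3 + 0.89*m^2 - 3.33*m - 4.89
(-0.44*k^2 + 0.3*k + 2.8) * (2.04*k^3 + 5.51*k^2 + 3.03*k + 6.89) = -0.8976*k^5 - 1.8124*k^4 + 6.0318*k^3 + 13.3054*k^2 + 10.551*k + 19.292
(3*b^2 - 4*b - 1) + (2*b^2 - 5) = 5*b^2 - 4*b - 6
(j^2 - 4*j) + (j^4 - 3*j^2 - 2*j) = j^4 - 2*j^2 - 6*j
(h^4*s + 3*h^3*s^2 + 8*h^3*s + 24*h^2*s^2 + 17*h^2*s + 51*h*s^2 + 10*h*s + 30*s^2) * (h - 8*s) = h^5*s - 5*h^4*s^2 + 8*h^4*s - 24*h^3*s^3 - 40*h^3*s^2 + 17*h^3*s - 192*h^2*s^3 - 85*h^2*s^2 + 10*h^2*s - 408*h*s^3 - 50*h*s^2 - 240*s^3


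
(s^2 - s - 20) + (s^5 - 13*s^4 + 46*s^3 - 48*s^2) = s^5 - 13*s^4 + 46*s^3 - 47*s^2 - s - 20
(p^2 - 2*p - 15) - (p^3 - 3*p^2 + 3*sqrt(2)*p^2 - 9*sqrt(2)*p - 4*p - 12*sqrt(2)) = -p^3 - 3*sqrt(2)*p^2 + 4*p^2 + 2*p + 9*sqrt(2)*p - 15 + 12*sqrt(2)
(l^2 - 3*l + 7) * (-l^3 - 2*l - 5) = -l^5 + 3*l^4 - 9*l^3 + l^2 + l - 35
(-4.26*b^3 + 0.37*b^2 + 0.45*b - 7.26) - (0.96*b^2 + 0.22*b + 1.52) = -4.26*b^3 - 0.59*b^2 + 0.23*b - 8.78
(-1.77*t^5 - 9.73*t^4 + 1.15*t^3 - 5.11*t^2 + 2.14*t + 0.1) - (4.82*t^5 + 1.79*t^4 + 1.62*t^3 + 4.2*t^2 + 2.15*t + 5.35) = -6.59*t^5 - 11.52*t^4 - 0.47*t^3 - 9.31*t^2 - 0.00999999999999979*t - 5.25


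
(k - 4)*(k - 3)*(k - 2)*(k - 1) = k^4 - 10*k^3 + 35*k^2 - 50*k + 24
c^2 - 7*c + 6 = (c - 6)*(c - 1)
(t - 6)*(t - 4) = t^2 - 10*t + 24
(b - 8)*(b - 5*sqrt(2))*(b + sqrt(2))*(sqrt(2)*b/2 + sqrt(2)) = sqrt(2)*b^4/2 - 3*sqrt(2)*b^3 - 4*b^3 - 13*sqrt(2)*b^2 + 24*b^2 + 30*sqrt(2)*b + 64*b + 80*sqrt(2)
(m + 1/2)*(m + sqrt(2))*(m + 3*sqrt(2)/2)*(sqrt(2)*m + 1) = sqrt(2)*m^4 + sqrt(2)*m^3/2 + 6*m^3 + 3*m^2 + 11*sqrt(2)*m^2/2 + 3*m + 11*sqrt(2)*m/4 + 3/2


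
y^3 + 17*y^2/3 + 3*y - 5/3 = (y - 1/3)*(y + 1)*(y + 5)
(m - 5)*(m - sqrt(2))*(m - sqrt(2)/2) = m^3 - 5*m^2 - 3*sqrt(2)*m^2/2 + m + 15*sqrt(2)*m/2 - 5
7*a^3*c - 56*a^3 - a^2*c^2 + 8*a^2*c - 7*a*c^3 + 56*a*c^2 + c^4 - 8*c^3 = (-7*a + c)*(-a + c)*(a + c)*(c - 8)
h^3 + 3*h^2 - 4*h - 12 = (h - 2)*(h + 2)*(h + 3)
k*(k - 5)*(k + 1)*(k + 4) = k^4 - 21*k^2 - 20*k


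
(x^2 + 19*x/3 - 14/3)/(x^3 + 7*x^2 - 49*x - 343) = (x - 2/3)/(x^2 - 49)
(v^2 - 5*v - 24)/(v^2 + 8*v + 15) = (v - 8)/(v + 5)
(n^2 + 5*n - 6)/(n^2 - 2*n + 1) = (n + 6)/(n - 1)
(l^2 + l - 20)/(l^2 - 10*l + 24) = (l + 5)/(l - 6)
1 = 1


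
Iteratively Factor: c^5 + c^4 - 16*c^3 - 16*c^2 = (c + 4)*(c^4 - 3*c^3 - 4*c^2) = (c - 4)*(c + 4)*(c^3 + c^2) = c*(c - 4)*(c + 4)*(c^2 + c) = c^2*(c - 4)*(c + 4)*(c + 1)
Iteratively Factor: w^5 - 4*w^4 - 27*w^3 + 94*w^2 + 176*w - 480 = (w + 4)*(w^4 - 8*w^3 + 5*w^2 + 74*w - 120) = (w - 2)*(w + 4)*(w^3 - 6*w^2 - 7*w + 60) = (w - 5)*(w - 2)*(w + 4)*(w^2 - w - 12) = (w - 5)*(w - 2)*(w + 3)*(w + 4)*(w - 4)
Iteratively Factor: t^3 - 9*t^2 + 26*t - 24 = (t - 4)*(t^2 - 5*t + 6) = (t - 4)*(t - 2)*(t - 3)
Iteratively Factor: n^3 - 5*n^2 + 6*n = (n - 2)*(n^2 - 3*n) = (n - 3)*(n - 2)*(n)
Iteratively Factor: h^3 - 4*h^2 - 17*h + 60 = (h - 5)*(h^2 + h - 12) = (h - 5)*(h + 4)*(h - 3)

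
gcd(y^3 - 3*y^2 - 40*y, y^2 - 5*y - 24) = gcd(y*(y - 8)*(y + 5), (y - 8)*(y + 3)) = y - 8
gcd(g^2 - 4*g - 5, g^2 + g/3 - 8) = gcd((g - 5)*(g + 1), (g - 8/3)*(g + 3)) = 1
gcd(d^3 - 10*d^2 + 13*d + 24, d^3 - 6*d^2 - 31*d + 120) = d^2 - 11*d + 24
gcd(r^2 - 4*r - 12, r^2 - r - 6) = r + 2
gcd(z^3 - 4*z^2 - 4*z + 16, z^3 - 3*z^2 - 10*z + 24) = z^2 - 6*z + 8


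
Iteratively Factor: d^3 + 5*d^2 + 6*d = (d + 3)*(d^2 + 2*d) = (d + 2)*(d + 3)*(d)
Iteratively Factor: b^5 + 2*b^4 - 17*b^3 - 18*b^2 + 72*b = (b + 3)*(b^4 - b^3 - 14*b^2 + 24*b) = b*(b + 3)*(b^3 - b^2 - 14*b + 24) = b*(b + 3)*(b + 4)*(b^2 - 5*b + 6) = b*(b - 2)*(b + 3)*(b + 4)*(b - 3)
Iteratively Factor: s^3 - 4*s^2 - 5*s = (s)*(s^2 - 4*s - 5) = s*(s + 1)*(s - 5)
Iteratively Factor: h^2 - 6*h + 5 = (h - 5)*(h - 1)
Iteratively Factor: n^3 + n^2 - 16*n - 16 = (n + 1)*(n^2 - 16) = (n + 1)*(n + 4)*(n - 4)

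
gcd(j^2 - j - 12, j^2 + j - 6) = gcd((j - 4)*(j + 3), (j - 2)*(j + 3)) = j + 3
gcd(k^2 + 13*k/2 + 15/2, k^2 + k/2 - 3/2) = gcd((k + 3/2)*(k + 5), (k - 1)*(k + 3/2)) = k + 3/2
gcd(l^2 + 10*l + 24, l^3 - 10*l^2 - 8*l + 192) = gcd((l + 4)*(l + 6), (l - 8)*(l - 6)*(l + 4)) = l + 4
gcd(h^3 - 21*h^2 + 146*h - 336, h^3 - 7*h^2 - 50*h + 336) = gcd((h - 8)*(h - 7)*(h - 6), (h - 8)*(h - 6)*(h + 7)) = h^2 - 14*h + 48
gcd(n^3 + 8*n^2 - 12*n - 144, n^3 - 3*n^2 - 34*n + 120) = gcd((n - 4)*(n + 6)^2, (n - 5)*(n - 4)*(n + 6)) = n^2 + 2*n - 24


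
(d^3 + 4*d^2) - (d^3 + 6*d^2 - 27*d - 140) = -2*d^2 + 27*d + 140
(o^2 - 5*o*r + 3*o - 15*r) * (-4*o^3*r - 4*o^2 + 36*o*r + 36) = -4*o^5*r + 20*o^4*r^2 - 12*o^4*r - 4*o^4 + 60*o^3*r^2 + 56*o^3*r - 12*o^3 - 180*o^2*r^2 + 168*o^2*r + 36*o^2 - 540*o*r^2 - 180*o*r + 108*o - 540*r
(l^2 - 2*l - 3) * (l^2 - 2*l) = l^4 - 4*l^3 + l^2 + 6*l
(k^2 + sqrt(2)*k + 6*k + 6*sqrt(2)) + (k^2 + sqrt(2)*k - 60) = 2*k^2 + 2*sqrt(2)*k + 6*k - 60 + 6*sqrt(2)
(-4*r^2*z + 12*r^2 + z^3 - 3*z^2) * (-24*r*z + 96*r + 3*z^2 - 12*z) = 96*r^3*z^2 - 672*r^3*z + 1152*r^3 - 12*r^2*z^3 + 84*r^2*z^2 - 144*r^2*z - 24*r*z^4 + 168*r*z^3 - 288*r*z^2 + 3*z^5 - 21*z^4 + 36*z^3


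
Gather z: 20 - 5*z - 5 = 15 - 5*z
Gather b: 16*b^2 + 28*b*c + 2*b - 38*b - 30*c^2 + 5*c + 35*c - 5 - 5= 16*b^2 + b*(28*c - 36) - 30*c^2 + 40*c - 10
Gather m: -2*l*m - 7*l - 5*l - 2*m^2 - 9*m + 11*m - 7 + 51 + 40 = -12*l - 2*m^2 + m*(2 - 2*l) + 84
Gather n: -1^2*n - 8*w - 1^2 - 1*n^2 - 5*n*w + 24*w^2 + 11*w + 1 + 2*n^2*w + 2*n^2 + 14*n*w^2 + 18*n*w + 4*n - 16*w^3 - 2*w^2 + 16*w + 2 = n^2*(2*w + 1) + n*(14*w^2 + 13*w + 3) - 16*w^3 + 22*w^2 + 19*w + 2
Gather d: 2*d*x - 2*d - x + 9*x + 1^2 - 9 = d*(2*x - 2) + 8*x - 8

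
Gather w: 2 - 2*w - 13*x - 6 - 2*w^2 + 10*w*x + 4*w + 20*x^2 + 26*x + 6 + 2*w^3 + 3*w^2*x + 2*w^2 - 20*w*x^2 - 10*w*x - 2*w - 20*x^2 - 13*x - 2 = 2*w^3 + 3*w^2*x - 20*w*x^2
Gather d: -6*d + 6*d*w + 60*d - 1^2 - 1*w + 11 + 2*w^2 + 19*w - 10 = d*(6*w + 54) + 2*w^2 + 18*w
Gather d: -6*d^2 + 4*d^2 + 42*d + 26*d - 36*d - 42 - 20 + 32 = -2*d^2 + 32*d - 30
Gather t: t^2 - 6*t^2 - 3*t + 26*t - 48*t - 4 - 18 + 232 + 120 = -5*t^2 - 25*t + 330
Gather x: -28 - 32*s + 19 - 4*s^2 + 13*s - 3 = -4*s^2 - 19*s - 12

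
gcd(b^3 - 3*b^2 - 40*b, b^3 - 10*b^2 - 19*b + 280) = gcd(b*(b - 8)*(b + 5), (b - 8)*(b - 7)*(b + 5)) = b^2 - 3*b - 40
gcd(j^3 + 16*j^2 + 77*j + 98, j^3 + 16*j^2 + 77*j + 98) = j^3 + 16*j^2 + 77*j + 98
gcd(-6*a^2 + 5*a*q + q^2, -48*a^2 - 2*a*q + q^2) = 6*a + q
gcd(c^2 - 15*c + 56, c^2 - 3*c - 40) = c - 8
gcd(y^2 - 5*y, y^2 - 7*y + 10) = y - 5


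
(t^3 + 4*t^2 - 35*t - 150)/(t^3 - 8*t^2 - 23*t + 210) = (t + 5)/(t - 7)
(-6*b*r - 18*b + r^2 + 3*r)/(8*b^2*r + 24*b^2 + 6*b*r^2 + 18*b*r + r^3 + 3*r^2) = (-6*b + r)/(8*b^2 + 6*b*r + r^2)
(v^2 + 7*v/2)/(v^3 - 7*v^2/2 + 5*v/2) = (2*v + 7)/(2*v^2 - 7*v + 5)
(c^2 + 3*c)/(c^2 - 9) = c/(c - 3)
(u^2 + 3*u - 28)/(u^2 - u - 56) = (u - 4)/(u - 8)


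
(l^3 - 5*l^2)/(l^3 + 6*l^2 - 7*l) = l*(l - 5)/(l^2 + 6*l - 7)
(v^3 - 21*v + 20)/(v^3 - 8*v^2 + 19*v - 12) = (v + 5)/(v - 3)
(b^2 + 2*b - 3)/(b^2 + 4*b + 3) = (b - 1)/(b + 1)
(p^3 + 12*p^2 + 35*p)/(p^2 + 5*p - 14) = p*(p + 5)/(p - 2)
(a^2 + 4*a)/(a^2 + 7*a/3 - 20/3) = 3*a/(3*a - 5)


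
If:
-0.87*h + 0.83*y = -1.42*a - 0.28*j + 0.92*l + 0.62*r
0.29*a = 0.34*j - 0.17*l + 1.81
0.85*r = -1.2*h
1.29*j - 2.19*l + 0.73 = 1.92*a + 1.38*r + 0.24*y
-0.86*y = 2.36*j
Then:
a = 3.26151458232575 - 0.4677760225151*y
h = 8.55365473561607 - 0.0187814710311623*y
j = -0.364406779661017*y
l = 0.0691573026154891*y + 5.0832986536796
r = 0.0265150179263467*y - 12.0757478620462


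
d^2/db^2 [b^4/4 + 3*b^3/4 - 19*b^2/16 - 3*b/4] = 3*b^2 + 9*b/2 - 19/8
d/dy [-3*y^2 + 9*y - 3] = 9 - 6*y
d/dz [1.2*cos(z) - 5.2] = -1.2*sin(z)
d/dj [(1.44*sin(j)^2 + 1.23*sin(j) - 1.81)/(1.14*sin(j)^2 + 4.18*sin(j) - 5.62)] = (4.617*sin(j)^2 - 12.0588*sin(j) + 0.653199999999999)*cos(j)/(1.2996*sin(j)^4 + 9.5304*sin(j)^3 + 4.6588*sin(j)^2 - 46.9832*sin(j) + 31.5844)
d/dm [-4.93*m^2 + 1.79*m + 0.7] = 1.79 - 9.86*m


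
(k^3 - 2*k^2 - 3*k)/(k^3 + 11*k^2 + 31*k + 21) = k*(k - 3)/(k^2 + 10*k + 21)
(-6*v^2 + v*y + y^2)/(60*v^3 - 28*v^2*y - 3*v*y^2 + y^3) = (3*v + y)/(-30*v^2 - v*y + y^2)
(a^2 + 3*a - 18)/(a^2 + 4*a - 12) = (a - 3)/(a - 2)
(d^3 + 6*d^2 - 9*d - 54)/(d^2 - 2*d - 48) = (d^2 - 9)/(d - 8)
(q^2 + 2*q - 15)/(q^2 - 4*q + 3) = (q + 5)/(q - 1)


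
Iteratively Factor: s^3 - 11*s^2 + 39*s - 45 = (s - 5)*(s^2 - 6*s + 9) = (s - 5)*(s - 3)*(s - 3)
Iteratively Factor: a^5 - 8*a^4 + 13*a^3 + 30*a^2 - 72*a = (a)*(a^4 - 8*a^3 + 13*a^2 + 30*a - 72) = a*(a - 4)*(a^3 - 4*a^2 - 3*a + 18) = a*(a - 4)*(a + 2)*(a^2 - 6*a + 9) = a*(a - 4)*(a - 3)*(a + 2)*(a - 3)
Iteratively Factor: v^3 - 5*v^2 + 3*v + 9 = (v - 3)*(v^2 - 2*v - 3) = (v - 3)*(v + 1)*(v - 3)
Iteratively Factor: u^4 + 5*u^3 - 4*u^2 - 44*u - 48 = (u + 4)*(u^3 + u^2 - 8*u - 12) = (u + 2)*(u + 4)*(u^2 - u - 6) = (u + 2)^2*(u + 4)*(u - 3)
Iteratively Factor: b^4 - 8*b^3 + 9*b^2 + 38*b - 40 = (b - 1)*(b^3 - 7*b^2 + 2*b + 40) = (b - 1)*(b + 2)*(b^2 - 9*b + 20) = (b - 5)*(b - 1)*(b + 2)*(b - 4)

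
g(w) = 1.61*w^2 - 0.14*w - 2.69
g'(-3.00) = -9.80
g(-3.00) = 12.22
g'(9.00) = 28.84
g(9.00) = 126.46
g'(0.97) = 2.98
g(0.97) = -1.31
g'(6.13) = 19.60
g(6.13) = 56.95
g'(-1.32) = -4.39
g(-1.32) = 0.30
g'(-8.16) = -26.42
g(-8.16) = 105.66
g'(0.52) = 1.53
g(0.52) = -2.33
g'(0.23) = 0.60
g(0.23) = -2.64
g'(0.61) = 1.82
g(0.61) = -2.18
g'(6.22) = 19.89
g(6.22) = 58.73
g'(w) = 3.22*w - 0.14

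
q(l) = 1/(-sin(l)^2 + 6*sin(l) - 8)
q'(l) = (2*sin(l)*cos(l) - 6*cos(l))/(-sin(l)^2 + 6*sin(l) - 8)^2 = 2*(sin(l) - 3)*cos(l)/(sin(l)^2 - 6*sin(l) + 8)^2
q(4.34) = -0.07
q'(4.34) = 0.01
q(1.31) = -0.32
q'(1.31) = -0.11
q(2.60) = -0.19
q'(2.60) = 0.16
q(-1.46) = -0.07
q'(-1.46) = -0.00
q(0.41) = -0.17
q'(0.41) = -0.14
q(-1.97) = -0.07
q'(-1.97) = 0.01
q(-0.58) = -0.09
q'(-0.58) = -0.04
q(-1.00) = -0.07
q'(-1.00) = -0.02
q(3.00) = -0.14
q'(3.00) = 0.11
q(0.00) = -0.12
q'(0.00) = -0.09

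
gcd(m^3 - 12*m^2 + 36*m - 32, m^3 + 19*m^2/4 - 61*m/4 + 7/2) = m - 2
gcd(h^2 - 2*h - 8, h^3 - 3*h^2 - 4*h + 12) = h + 2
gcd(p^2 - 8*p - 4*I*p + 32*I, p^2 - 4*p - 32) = p - 8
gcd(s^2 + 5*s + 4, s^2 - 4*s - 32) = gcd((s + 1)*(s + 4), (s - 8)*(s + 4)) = s + 4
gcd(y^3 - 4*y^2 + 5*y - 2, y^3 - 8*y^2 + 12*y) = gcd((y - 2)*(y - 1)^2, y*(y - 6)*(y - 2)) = y - 2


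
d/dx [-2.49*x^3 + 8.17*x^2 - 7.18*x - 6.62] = -7.47*x^2 + 16.34*x - 7.18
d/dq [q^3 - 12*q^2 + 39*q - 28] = 3*q^2 - 24*q + 39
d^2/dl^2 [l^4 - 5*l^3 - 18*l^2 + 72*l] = 12*l^2 - 30*l - 36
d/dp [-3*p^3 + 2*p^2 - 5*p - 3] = -9*p^2 + 4*p - 5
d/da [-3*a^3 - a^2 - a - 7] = -9*a^2 - 2*a - 1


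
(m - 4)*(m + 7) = m^2 + 3*m - 28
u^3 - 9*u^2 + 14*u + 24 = (u - 6)*(u - 4)*(u + 1)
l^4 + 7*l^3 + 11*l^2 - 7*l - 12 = (l - 1)*(l + 1)*(l + 3)*(l + 4)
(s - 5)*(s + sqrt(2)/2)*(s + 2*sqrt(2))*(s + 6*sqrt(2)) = s^4 - 5*s^3 + 17*sqrt(2)*s^3/2 - 85*sqrt(2)*s^2/2 + 32*s^2 - 160*s + 12*sqrt(2)*s - 60*sqrt(2)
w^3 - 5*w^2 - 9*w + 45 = (w - 5)*(w - 3)*(w + 3)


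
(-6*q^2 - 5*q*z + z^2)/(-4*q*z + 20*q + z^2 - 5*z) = (6*q^2 + 5*q*z - z^2)/(4*q*z - 20*q - z^2 + 5*z)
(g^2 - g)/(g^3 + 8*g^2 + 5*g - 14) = g/(g^2 + 9*g + 14)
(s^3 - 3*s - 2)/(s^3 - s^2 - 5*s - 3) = (s - 2)/(s - 3)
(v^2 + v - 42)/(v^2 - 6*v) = (v + 7)/v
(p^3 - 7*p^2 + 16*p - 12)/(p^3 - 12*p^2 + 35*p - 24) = (p^2 - 4*p + 4)/(p^2 - 9*p + 8)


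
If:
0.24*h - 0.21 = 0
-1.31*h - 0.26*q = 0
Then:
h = 0.88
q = -4.41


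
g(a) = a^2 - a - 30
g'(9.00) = 17.00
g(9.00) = 42.00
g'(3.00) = 5.00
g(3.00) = -24.00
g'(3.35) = 5.70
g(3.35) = -22.13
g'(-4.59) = -10.18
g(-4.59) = -4.34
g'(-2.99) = -6.98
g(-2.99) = -18.07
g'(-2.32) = -5.64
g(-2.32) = -22.30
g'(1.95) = 2.90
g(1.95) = -28.15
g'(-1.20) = -3.40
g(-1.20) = -27.36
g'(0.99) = 0.98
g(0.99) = -30.01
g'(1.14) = 1.28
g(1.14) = -29.84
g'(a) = 2*a - 1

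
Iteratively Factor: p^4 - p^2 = (p)*(p^3 - p) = p*(p + 1)*(p^2 - p) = p^2*(p + 1)*(p - 1)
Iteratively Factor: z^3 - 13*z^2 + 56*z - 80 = (z - 4)*(z^2 - 9*z + 20) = (z - 5)*(z - 4)*(z - 4)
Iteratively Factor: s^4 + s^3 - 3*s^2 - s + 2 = (s - 1)*(s^3 + 2*s^2 - s - 2) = (s - 1)*(s + 2)*(s^2 - 1) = (s - 1)*(s + 1)*(s + 2)*(s - 1)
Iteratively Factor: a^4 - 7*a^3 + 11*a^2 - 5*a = (a - 5)*(a^3 - 2*a^2 + a) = (a - 5)*(a - 1)*(a^2 - a) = a*(a - 5)*(a - 1)*(a - 1)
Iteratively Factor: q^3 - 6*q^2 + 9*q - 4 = (q - 1)*(q^2 - 5*q + 4) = (q - 4)*(q - 1)*(q - 1)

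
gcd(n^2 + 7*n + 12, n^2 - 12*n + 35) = 1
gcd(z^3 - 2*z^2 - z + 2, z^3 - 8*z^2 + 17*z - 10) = z^2 - 3*z + 2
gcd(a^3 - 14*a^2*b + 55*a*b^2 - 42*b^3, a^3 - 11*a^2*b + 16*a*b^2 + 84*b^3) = a^2 - 13*a*b + 42*b^2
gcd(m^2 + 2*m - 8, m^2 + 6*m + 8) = m + 4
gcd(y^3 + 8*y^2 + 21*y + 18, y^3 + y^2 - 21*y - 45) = y^2 + 6*y + 9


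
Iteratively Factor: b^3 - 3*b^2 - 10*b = (b - 5)*(b^2 + 2*b) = (b - 5)*(b + 2)*(b)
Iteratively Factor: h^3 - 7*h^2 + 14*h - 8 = (h - 4)*(h^2 - 3*h + 2) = (h - 4)*(h - 1)*(h - 2)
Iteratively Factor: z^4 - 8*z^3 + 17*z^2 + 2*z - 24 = (z - 4)*(z^3 - 4*z^2 + z + 6) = (z - 4)*(z + 1)*(z^2 - 5*z + 6) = (z - 4)*(z - 3)*(z + 1)*(z - 2)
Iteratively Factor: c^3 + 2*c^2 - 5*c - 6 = (c + 3)*(c^2 - c - 2) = (c - 2)*(c + 3)*(c + 1)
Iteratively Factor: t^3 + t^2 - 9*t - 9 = (t + 1)*(t^2 - 9) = (t - 3)*(t + 1)*(t + 3)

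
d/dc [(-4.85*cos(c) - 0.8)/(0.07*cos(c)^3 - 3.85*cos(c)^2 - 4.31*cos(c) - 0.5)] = (-0.679*cos(c)^3 + 18.5045*cos(c)^2 + 6.16*cos(c) + 1.023)*sin(c)/(0.0049*cos(c)^6 - 0.539*cos(c)^5 + 14.2191*cos(c)^4 + 33.117*cos(c)^3 + 22.4261*cos(c)^2 + 4.31*cos(c) + 0.25)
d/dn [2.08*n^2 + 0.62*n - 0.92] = 4.16*n + 0.62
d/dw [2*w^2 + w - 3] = 4*w + 1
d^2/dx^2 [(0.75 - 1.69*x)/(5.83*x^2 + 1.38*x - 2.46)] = (-(1.69*x - 0.75)*(11.66*x + 1.38)*(23.32*x + 2.76) + (59.1162*x - 4.0806)*(5.83*x^2 + 1.38*x - 2.46))/(5.83*x^2 + 1.38*x - 2.46)^3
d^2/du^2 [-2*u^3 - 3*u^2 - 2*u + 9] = -12*u - 6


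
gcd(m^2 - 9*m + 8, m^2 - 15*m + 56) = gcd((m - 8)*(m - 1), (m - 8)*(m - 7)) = m - 8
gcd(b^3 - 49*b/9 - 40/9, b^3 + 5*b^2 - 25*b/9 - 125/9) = b + 5/3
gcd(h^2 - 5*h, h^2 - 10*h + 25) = h - 5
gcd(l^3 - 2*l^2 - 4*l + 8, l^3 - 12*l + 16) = l^2 - 4*l + 4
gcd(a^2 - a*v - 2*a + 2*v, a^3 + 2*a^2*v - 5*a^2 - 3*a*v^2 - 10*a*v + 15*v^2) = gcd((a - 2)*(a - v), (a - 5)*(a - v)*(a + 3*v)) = -a + v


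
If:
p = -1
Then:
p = -1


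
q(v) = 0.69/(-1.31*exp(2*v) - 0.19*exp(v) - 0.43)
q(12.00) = 0.00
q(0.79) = -0.10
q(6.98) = -0.00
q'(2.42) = 0.01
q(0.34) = -0.21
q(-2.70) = -1.54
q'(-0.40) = 0.69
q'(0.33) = 0.35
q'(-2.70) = 0.08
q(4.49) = -0.00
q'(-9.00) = 0.00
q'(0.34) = 0.35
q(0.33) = -0.21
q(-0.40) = -0.60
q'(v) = 0.69*(2.62*exp(2*v) + 0.19*exp(v))/(-1.31*exp(2*v) - 0.19*exp(v) - 0.43)^2 = (1.8078*exp(v) + 0.1311)*exp(v)/(1.31*exp(2*v) + 0.19*exp(v) + 0.43)^2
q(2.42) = -0.00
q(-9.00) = -1.60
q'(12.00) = 0.00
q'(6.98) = 0.00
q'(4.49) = 0.00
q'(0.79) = 0.17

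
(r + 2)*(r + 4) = r^2 + 6*r + 8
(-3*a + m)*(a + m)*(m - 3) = -3*a^2*m + 9*a^2 - 2*a*m^2 + 6*a*m + m^3 - 3*m^2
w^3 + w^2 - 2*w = w*(w - 1)*(w + 2)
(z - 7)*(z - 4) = z^2 - 11*z + 28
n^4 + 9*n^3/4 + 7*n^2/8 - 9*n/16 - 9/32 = (n - 1/2)*(n + 1/2)*(n + 3/4)*(n + 3/2)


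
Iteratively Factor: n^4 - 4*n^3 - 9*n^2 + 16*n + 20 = (n + 2)*(n^3 - 6*n^2 + 3*n + 10) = (n - 2)*(n + 2)*(n^2 - 4*n - 5) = (n - 2)*(n + 1)*(n + 2)*(n - 5)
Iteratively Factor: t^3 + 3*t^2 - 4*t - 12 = (t + 3)*(t^2 - 4) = (t + 2)*(t + 3)*(t - 2)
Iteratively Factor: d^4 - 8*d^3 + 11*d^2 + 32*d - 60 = (d + 2)*(d^3 - 10*d^2 + 31*d - 30) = (d - 5)*(d + 2)*(d^2 - 5*d + 6) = (d - 5)*(d - 2)*(d + 2)*(d - 3)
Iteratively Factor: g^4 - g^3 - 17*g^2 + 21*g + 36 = (g + 1)*(g^3 - 2*g^2 - 15*g + 36) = (g - 3)*(g + 1)*(g^2 + g - 12) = (g - 3)^2*(g + 1)*(g + 4)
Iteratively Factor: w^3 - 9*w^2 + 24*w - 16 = (w - 1)*(w^2 - 8*w + 16) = (w - 4)*(w - 1)*(w - 4)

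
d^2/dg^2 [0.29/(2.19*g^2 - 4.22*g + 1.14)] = (-2.781738*g^2 + 5.360244*g + 0.29*(4.38*g - 4.22)*(8.76*g - 8.44) - 1.448028)/(2.19*g^2 - 4.22*g + 1.14)^3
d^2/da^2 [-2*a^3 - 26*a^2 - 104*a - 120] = -12*a - 52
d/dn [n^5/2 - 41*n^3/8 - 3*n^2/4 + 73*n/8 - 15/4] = 5*n^4/2 - 123*n^2/8 - 3*n/2 + 73/8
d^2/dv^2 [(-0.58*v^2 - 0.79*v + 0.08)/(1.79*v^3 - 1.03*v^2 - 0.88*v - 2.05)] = (-3.716756*v^6 - 15.187434*v^5 + 6.33337800000001*v^4 - 35.26989*v^3 - 27.685704*v^2 + 12.204942*v - 2.238516)/(5.735339*v^9 - 9.900669*v^8 - 2.761791*v^7 - 11.063206*v^6 + 24.035262*v^5 + 10.457529*v^4 + 10.737233*v^3 - 17.748285*v^2 - 11.0946*v - 8.615125)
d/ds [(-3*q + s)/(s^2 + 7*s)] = (s*(s + 7) + (3*q - s)*(2*s + 7))/(s^2*(s + 7)^2)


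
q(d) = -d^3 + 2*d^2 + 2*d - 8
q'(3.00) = -13.00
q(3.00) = -11.00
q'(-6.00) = -130.00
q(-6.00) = 268.00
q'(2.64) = -8.35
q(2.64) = -7.18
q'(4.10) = -32.03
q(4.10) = -35.10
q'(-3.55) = -50.01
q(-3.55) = 54.84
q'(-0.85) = -3.57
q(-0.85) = -7.64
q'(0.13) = 2.47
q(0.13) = -7.71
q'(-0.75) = -2.69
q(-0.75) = -7.95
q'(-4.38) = -73.07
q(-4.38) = 105.64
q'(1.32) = 2.05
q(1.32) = -4.18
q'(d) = -3*d^2 + 4*d + 2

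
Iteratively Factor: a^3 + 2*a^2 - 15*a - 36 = (a - 4)*(a^2 + 6*a + 9) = (a - 4)*(a + 3)*(a + 3)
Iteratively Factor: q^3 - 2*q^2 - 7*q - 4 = (q + 1)*(q^2 - 3*q - 4) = (q - 4)*(q + 1)*(q + 1)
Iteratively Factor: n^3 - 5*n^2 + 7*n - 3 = (n - 1)*(n^2 - 4*n + 3) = (n - 3)*(n - 1)*(n - 1)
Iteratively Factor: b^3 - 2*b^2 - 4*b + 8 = (b - 2)*(b^2 - 4) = (b - 2)*(b + 2)*(b - 2)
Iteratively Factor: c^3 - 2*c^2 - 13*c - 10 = (c + 1)*(c^2 - 3*c - 10) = (c + 1)*(c + 2)*(c - 5)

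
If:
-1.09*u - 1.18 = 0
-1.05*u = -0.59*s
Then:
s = -1.93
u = -1.08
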